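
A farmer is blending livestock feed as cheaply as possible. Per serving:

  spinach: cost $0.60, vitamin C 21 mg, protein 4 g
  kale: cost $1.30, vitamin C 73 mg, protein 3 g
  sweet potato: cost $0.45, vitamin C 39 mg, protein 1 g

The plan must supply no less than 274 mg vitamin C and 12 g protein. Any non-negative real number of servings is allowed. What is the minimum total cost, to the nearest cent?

$3.68

The cheapest plan sits at a corner of the feasible region — with two constraints it uses at most two foods.
spinach only: max(274/21, 12/4) = 13.05 servings → $7.83.
kale only: max(274/73, 12/3) = 4 servings → $5.20.
sweet potato only: max(274/39, 12/1) = 12 servings → $5.40.
spinach + kale with both tight: 0.2358 servings and 3.686 servings → $4.93.
spinach + sweet potato with both tight: 1.437 servings and 6.252 servings → $3.68.
kale + sweet potato with both targets exact would need a negative amount; discard.
The minimum over all feasible corners is $3.68.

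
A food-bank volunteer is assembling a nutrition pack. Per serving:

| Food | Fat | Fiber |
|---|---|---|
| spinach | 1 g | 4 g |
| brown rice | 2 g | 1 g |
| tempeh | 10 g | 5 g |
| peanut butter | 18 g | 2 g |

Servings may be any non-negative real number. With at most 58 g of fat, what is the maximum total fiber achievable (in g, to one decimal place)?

232.0 g

Fiber per g fat: spinach 4, brown rice 0.5, tempeh 0.5, peanut butter 0.1111.
With no serving limits, spend the whole fat allowance on spinach: 58 g / 1 g × 4 g = 232.0 g.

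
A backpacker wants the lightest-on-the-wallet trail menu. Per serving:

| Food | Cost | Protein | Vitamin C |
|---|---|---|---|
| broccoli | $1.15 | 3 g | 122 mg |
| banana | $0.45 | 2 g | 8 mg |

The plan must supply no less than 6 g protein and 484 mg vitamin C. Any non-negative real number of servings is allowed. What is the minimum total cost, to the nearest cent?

broccoli only: max(6/3, 484/122) = 3.967 servings → $4.56.
banana only: max(6/2, 484/8) = 60.5 servings → $27.23.
broccoli + banana with both targets exact would need a negative amount; discard.
Cheapest feasible corner: $4.56.

$4.56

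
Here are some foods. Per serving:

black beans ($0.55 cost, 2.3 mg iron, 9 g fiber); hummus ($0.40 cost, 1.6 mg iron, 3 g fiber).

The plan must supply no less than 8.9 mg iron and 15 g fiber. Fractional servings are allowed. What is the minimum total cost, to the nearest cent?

For a min-cost LP with two ≥-constraints, a basic feasible solution has at most two positive variables.
black beans only: max(8.9/2.3, 15/9) = 3.87 servings → $2.13.
hummus only: max(8.9/1.6, 15/3) = 5.562 servings → $2.23.
black beans + hummus: intersection lies outside the first quadrant.
Cheapest feasible corner: $2.13.

$2.13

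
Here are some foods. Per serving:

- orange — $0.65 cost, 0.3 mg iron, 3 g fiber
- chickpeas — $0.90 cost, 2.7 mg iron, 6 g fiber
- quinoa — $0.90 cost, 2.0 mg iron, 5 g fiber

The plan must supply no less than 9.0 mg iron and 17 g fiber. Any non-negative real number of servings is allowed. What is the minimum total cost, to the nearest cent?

$3.00

Check every corner: each single food scaled to meet both minima, and each pair solved so both constraints bind.
orange only: max(9.0/0.3, 17/3) = 30 servings → $19.50.
chickpeas only: max(9.0/2.7, 17/6) = 3.333 servings → $3.00.
quinoa only: max(9.0/2.0, 17/5) = 4.5 servings → $4.05.
orange + chickpeas: the both-tight solution has a negative serving — not a feasible corner.
orange + quinoa: the both-tight solution has a negative serving — not a feasible corner.
chickpeas + quinoa: intersection lies outside the first quadrant.
Cheapest feasible corner: $3.00.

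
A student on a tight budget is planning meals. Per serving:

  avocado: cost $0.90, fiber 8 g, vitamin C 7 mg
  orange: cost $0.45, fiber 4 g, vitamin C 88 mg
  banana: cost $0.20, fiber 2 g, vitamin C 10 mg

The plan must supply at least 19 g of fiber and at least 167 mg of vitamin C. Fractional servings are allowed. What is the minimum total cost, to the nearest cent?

$1.95

For a min-cost LP with two ≥-constraints, a basic feasible solution has at most two positive variables.
avocado only: max(19/8, 167/7) = 23.86 servings → $21.47.
orange only: max(19/4, 167/88) = 4.75 servings → $2.14.
banana only: max(19/2, 167/10) = 16.7 servings → $3.34.
avocado + orange with both tight: 1.485 servings and 1.78 servings → $2.14.
avocado + banana: the both-tight solution has a negative serving — not a feasible corner.
orange + banana with both tight: 1.059 servings and 7.382 servings → $1.95.
The minimum over all feasible corners is $1.95.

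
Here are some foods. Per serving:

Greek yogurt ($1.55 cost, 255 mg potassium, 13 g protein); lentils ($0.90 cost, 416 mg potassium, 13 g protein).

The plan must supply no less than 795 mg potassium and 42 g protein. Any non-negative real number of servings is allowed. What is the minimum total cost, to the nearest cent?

$2.91

At the optimum either one food covers both requirements or two foods hit both targets exactly; no other combination can be cheaper.
Greek yogurt only: max(795/255, 42/13) = 3.231 servings → $5.01.
lentils only: max(795/416, 42/13) = 3.231 servings → $2.91.
Greek yogurt + lentils: intersection lies outside the first quadrant.
The minimum over all feasible corners is $2.91.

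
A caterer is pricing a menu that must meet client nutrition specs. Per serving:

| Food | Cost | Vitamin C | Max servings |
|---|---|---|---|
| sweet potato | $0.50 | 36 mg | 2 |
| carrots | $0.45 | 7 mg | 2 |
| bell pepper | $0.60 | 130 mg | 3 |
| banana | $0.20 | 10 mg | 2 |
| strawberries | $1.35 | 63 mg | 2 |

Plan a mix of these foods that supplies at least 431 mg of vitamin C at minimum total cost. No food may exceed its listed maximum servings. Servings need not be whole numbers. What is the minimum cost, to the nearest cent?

$2.37

Cost per mg of vitamin C: bell pepper $0.0046, sweet potato $0.0139, banana $0.0200, strawberries $0.0214, carrots $0.0643.
Take 3 servings of bell pepper: +390.0 mg vitamin C for $1.80 (total $1.80, still need 41.0 mg).
Take 1.139 servings of sweet potato: +41.0 mg vitamin C for $0.57 (total $2.37, still need 0.0 mg).
Filling from the cheapest source first is optimal under one linear minimum: $2.37.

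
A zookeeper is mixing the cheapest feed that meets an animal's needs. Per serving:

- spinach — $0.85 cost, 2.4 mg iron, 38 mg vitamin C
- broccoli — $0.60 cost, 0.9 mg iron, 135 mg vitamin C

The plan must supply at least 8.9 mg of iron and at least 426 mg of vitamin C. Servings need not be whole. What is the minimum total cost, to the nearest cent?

$3.82

The cheapest plan sits at a corner of the feasible region — with two constraints it uses at most two foods.
spinach only: max(8.9/2.4, 426/38) = 11.21 servings → $9.53.
broccoli only: max(8.9/0.9, 426/135) = 9.889 servings → $5.93.
spinach + broccoli with both tight: 2.823 servings and 2.361 servings → $3.82.
So the least-cost plan costs $3.82.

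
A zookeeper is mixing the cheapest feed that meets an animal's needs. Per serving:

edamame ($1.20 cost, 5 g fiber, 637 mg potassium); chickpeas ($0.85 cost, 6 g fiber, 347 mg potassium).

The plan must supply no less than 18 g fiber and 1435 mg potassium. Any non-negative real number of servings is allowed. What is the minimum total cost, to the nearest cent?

Compare the cost at each extreme point of the feasible region.
edamame only: max(18/5, 1435/637) = 3.6 servings → $4.32.
chickpeas only: max(18/6, 1435/347) = 4.135 servings → $3.52.
edamame + chickpeas with both tight: 1.133 servings and 2.056 servings → $3.11.
The minimum over all feasible corners is $3.11.

$3.11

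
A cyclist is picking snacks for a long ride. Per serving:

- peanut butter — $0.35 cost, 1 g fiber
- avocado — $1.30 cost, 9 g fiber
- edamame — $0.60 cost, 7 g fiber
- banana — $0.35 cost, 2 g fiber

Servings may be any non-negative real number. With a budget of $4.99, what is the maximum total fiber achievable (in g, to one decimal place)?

Fiber per dollar: edamame 11.67, avocado 6.923, banana 5.714, peanut butter 2.857.
With no serving limits, spend the whole cost allowance on edamame: $4.99 / $0.60 × 7 g = 58.2 g.

58.2 g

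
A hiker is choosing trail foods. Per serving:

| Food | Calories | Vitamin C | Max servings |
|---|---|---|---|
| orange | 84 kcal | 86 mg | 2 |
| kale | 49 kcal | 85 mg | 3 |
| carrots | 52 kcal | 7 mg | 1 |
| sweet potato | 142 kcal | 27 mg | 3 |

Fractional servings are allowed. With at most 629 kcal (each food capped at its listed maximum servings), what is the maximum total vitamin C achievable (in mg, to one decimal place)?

486.7 mg

Vitamin C per kcal: kale 1.735, orange 1.024, sweet potato 0.1901, carrots 0.1346.
Take 3 servings of kale: uses 147 kcal, +255.0 mg vitamin C (running total 255.0 mg).
Take 2 servings of orange: uses 168 kcal, +172.0 mg vitamin C (running total 427.0 mg).
Take 2.211 servings of sweet potato: uses 314 kcal, +59.7 mg vitamin C (running total 486.7 mg).
Greedy by best ratio exhausts the calories allowance optimally: 486.7 mg.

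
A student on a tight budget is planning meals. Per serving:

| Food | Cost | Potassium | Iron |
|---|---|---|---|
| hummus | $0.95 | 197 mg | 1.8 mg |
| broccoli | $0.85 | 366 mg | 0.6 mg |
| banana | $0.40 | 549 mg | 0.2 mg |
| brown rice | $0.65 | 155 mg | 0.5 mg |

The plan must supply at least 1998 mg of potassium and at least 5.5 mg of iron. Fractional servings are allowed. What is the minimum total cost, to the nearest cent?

A basic optimal solution has at most two foods positive. Try each food alone and each pair with both targets met exactly.
hummus only: max(1998/197, 5.5/1.8) = 10.14 servings → $9.64.
broccoli only: max(1998/366, 5.5/0.6) = 9.167 servings → $7.79.
banana only: max(1998/549, 5.5/0.2) = 27.5 servings → $11.00.
brown rice only: max(1998/155, 5.5/0.5) = 12.89 servings → $8.38.
hummus + broccoli with both tight: 1.506 servings and 4.648 servings → $5.38.
hummus + banana with both tight: 2.761 servings and 2.649 servings → $3.68.
hummus + brown rice: the both-tight solution has a negative serving — not a feasible corner.
broccoli + banana with both targets exact would need a negative amount; discard.
broccoli + brown rice with both tight: 1.628 servings and 9.047 servings → $7.26.
banana + brown rice with both tight: 0.6016 servings and 10.76 servings → $7.23.
So the least-cost plan costs $3.68.

$3.68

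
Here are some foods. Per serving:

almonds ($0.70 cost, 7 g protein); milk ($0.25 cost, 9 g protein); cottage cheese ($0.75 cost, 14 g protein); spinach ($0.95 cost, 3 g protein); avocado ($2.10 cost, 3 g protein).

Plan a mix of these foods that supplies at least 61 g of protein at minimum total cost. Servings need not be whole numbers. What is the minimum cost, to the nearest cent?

$1.69

Cost per g of protein: milk $0.0278, cottage cheese $0.0536, almonds $0.1000, spinach $0.3167, avocado $0.7000.
With no serving limits, use only milk: 61 g / 9 g = 6.778 servings × $0.25 = $1.69.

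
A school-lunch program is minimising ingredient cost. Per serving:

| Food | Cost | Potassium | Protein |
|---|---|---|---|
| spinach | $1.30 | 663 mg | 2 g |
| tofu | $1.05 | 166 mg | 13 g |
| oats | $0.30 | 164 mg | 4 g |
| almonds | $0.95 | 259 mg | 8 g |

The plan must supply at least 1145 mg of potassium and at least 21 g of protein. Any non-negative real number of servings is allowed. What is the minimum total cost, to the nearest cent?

$2.09

Minimising a linear cost over {potassium ≥ 1145, protein ≥ 21, servings ≥ 0} — the optimum is at a vertex, using one or two foods.
spinach only: max(1145/663, 21/2) = 10.5 servings → $13.65.
tofu only: max(1145/166, 21/13) = 6.898 servings → $7.24.
oats only: max(1145/164, 21/4) = 6.982 servings → $2.09.
almonds only: max(1145/259, 21/8) = 4.421 servings → $4.20.
spinach + tofu with both tight: 1.376 servings and 1.404 servings → $3.26.
spinach + oats with both tight: 0.4888 servings and 5.006 servings → $2.14.
spinach + almonds with both tight: 0.7775 servings and 2.431 servings → $3.32.
tofu + oats: the both-tight solution has a negative serving — not a feasible corner.
tofu + almonds: the both-tight solution has a negative serving — not a feasible corner.
oats + almonds: intersection lies outside the first quadrant.
The minimum over all feasible corners is $2.09.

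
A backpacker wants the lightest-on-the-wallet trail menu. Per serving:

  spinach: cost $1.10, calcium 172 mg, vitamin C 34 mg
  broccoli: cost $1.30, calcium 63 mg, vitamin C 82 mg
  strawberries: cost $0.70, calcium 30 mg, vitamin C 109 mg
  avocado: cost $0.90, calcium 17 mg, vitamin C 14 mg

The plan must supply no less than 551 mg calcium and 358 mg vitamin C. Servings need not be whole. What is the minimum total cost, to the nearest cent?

This is a tiny linear program; its minimum lies at a vertex of the feasible set. List the vertices and price them.
spinach only: max(551/172, 358/34) = 10.53 servings → $11.58.
broccoli only: max(551/63, 358/82) = 8.746 servings → $11.37.
strawberries only: max(551/30, 358/109) = 18.37 servings → $12.86.
avocado only: max(551/17, 358/14) = 32.41 servings → $29.17.
spinach + broccoli with both tight: 1.892 servings and 3.582 servings → $6.74.
spinach + strawberries with both tight: 2.782 servings and 2.417 servings → $4.75.
spinach + avocado with both tight: 0.8896 servings and 23.41 servings → $22.05.
broccoli + strawberries: intersection lies outside the first quadrant.
broccoli + avocado: the both-tight solution has a negative serving — not a feasible corner.
strawberries + avocado: intersection lies outside the first quadrant.
So the least-cost plan costs $4.75.

$4.75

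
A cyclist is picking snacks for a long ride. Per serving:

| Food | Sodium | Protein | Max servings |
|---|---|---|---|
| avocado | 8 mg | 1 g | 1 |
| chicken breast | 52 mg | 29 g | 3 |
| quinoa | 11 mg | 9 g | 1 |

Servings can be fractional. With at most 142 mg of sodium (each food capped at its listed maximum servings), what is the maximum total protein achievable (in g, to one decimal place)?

Protein per mg sodium: quinoa 0.8182, chicken breast 0.5577, avocado 0.125.
Take 1 serving of quinoa: uses 11 mg sodium, +9.0 g protein (running total 9.0 g).
Take 2.519 servings of chicken breast: uses 131 mg sodium, +73.1 g protein (running total 82.1 g).
Filling greedily by protein-per-mg sodium is optimal for one linear limit, giving 82.1 g.

82.1 g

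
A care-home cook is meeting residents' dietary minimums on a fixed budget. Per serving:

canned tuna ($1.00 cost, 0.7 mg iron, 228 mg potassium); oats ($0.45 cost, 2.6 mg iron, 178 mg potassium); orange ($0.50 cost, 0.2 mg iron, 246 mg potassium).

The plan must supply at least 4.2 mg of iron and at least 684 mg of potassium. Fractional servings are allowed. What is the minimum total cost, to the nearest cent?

An LP optimum is at a vertex; with two nutrient constraints at most two foods are used. Check each candidate.
canned tuna only: max(4.2/0.7, 684/228) = 6 servings → $6.00.
oats only: max(4.2/2.6, 684/178) = 3.843 servings → $1.73.
orange only: max(4.2/0.2, 684/246) = 21 servings → $10.50.
canned tuna + oats with both tight: 2.202 servings and 1.023 servings → $2.66.
canned tuna + orange: intersection lies outside the first quadrant.
oats + orange with both tight: 1.484 servings and 1.707 servings → $1.52.
Cheapest feasible corner: $1.52.

$1.52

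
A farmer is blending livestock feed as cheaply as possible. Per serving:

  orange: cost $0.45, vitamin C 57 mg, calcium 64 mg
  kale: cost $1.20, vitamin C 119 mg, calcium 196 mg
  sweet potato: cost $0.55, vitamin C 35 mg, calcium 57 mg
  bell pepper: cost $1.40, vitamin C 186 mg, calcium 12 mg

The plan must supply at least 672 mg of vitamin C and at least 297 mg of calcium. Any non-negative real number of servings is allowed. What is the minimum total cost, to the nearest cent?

$5.15

Minimising a linear cost over {vitamin C ≥ 672, calcium ≥ 297, servings ≥ 0} — the optimum is at a vertex, using one or two foods.
orange only: max(672/57, 297/64) = 11.79 servings → $5.31.
kale only: max(672/119, 297/196) = 5.647 servings → $6.78.
sweet potato only: max(672/35, 297/57) = 19.2 servings → $10.56.
bell pepper only: max(672/186, 297/12) = 24.75 servings → $34.65.
orange + kale with both targets exact would need a negative amount; discard.
orange + sweet potato: the both-tight solution has a negative serving — not a feasible corner.
orange + bell pepper with both tight: 4.205 servings and 2.324 servings → $5.15.
kale + sweet potato with both targets exact would need a negative amount; discard.
kale + bell pepper with both tight: 1.347 servings and 2.751 servings → $5.47.
sweet potato + bell pepper with both tight: 4.633 servings and 2.741 servings → $6.39.
So the least-cost plan costs $5.15.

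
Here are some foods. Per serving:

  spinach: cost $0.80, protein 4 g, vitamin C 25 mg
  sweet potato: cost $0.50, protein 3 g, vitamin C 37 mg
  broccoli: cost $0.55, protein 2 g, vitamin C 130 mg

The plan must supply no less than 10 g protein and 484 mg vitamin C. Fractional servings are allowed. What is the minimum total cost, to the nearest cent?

Compare the cost at each extreme point of the feasible region.
spinach only: max(10/4, 484/25) = 19.36 servings → $15.49.
sweet potato only: max(10/3, 484/37) = 13.08 servings → $6.54.
broccoli only: max(10/2, 484/130) = 5 servings → $2.75.
spinach + sweet potato with both targets exact would need a negative amount; discard.
spinach + broccoli with both tight: 0.7064 servings and 3.587 servings → $2.54.
sweet potato + broccoli with both tight: 1.051 servings and 3.424 servings → $2.41.
So the least-cost plan costs $2.41.

$2.41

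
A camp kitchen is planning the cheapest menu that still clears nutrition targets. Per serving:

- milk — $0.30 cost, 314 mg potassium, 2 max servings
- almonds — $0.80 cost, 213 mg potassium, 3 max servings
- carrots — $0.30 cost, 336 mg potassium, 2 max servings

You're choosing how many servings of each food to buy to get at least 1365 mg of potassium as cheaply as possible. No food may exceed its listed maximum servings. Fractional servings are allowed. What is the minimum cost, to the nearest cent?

$1.44

Cost per mg of potassium: carrots $0.0009, milk $0.0010, almonds $0.0038.
Take 2 servings of carrots: +672.0 mg potassium for $0.60 (total $0.60, still need 693.0 mg).
Take 2 servings of milk: +628.0 mg potassium for $0.60 (total $1.20, still need 65.0 mg).
Take 0.3052 servings of almonds: +65.0 mg potassium for $0.24 (total $1.44, still need 0.0 mg).
Greedy by cheapest-per-mg is optimal for a single linear constraint, so the minimum cost is $1.44.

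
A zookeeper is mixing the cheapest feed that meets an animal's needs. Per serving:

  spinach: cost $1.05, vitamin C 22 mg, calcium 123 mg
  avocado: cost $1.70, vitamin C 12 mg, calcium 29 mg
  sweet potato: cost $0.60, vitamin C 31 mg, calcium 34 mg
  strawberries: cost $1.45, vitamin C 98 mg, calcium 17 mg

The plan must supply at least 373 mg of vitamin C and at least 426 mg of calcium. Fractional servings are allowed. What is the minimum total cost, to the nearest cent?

$7.33

Check every corner: each single food scaled to meet both minima, and each pair solved so both constraints bind.
spinach only: max(373/22, 426/123) = 16.95 servings → $17.80.
avocado only: max(373/12, 426/29) = 31.08 servings → $52.84.
sweet potato only: max(373/31, 426/34) = 12.53 servings → $7.52.
strawberries only: max(373/98, 426/17) = 25.06 servings → $36.34.
spinach + avocado with both targets exact would need a negative amount; discard.
spinach + sweet potato with both tight: 0.171 servings and 11.91 servings → $7.33.
spinach + strawberries with both tight: 3.031 servings and 3.126 servings → $7.72.
avocado + sweet potato with both tight: 1.067 servings and 11.62 servings → $8.79.
avocado + strawberries with both tight: 13.42 servings and 2.163 servings → $25.95.
sweet potato + strawberries with both targets exact would need a negative amount; discard.
Cheapest feasible corner: $7.33.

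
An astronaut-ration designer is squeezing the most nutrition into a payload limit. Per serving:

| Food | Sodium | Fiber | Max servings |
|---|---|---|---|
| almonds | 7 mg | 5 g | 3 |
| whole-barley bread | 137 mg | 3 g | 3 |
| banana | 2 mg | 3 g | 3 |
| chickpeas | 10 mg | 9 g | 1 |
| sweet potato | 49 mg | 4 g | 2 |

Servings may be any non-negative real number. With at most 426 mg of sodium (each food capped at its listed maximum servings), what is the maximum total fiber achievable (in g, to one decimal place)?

47.4 g

Fiber per mg sodium: banana 1.5, chickpeas 0.9, almonds 0.7143, sweet potato 0.08163, whole-barley bread 0.0219.
Take 3 servings of banana: uses 6 mg sodium, +9.0 g fiber (running total 9.0 g).
Take 1 serving of chickpeas: uses 10 mg sodium, +9.0 g fiber (running total 18.0 g).
Take 3 servings of almonds: uses 21 mg sodium, +15.0 g fiber (running total 33.0 g).
Take 2 servings of sweet potato: uses 98 mg sodium, +8.0 g fiber (running total 41.0 g).
Take 2.124 servings of whole-barley bread: uses 291 mg sodium, +6.4 g fiber (running total 47.4 g).
Greedy by best ratio exhausts the sodium allowance optimally: 47.4 g.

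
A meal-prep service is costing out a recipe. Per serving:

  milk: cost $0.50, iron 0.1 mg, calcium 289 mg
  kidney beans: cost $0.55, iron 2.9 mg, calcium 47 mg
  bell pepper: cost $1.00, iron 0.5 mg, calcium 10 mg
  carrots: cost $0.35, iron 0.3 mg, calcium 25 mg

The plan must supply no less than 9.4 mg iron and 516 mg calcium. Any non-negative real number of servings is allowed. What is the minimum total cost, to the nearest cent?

$2.39

Check every corner: each single food scaled to meet both minima, and each pair solved so both constraints bind.
milk only: max(9.4/0.1, 516/289) = 94 servings → $47.00.
kidney beans only: max(9.4/2.9, 516/47) = 10.98 servings → $6.04.
bell pepper only: max(9.4/0.5, 516/10) = 51.6 servings → $51.60.
carrots only: max(9.4/0.3, 516/25) = 31.33 servings → $10.97.
milk + kidney beans with both tight: 1.265 servings and 3.198 servings → $2.39.
milk + bell pepper with both tight: 1.143 servings and 18.57 servings → $19.14.
milk + carrots: the both-tight solution has a negative serving — not a feasible corner.
kidney beans + bell pepper: intersection lies outside the first quadrant.
kidney beans + carrots with both tight: 1.373 servings and 18.06 servings → $7.08.
bell pepper + carrots with both tight: 8.442 servings and 17.26 servings → $14.48.
Cheapest feasible corner: $2.39.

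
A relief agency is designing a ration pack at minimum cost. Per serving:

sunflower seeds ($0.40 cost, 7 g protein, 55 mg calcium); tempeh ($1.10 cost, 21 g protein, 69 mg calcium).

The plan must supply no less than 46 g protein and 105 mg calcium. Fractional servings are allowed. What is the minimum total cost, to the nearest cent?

$2.41

An LP optimum is at a vertex; with two nutrient constraints at most two foods are used. Check each candidate.
sunflower seeds only: max(46/7, 105/55) = 6.571 servings → $2.63.
tempeh only: max(46/21, 105/69) = 2.19 servings → $2.41.
sunflower seeds + tempeh: intersection lies outside the first quadrant.
The minimum over all feasible corners is $2.41.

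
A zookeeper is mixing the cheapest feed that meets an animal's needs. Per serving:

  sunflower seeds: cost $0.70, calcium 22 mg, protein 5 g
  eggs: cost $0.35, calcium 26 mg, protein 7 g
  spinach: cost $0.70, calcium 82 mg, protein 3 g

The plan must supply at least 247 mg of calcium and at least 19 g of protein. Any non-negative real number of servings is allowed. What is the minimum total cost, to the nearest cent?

$2.32

This is a tiny linear program; its minimum lies at a vertex of the feasible set. List the vertices and price them.
sunflower seeds only: max(247/22, 19/5) = 11.23 servings → $7.86.
eggs only: max(247/26, 19/7) = 9.5 servings → $3.33.
spinach only: max(247/82, 19/3) = 6.333 servings → $4.43.
sunflower seeds + eggs: intersection lies outside the first quadrant.
sunflower seeds + spinach with both tight: 2.375 servings and 2.375 servings → $3.33.
eggs + spinach with both tight: 1.647 servings and 2.49 servings → $2.32.
Cheapest feasible corner: $2.32.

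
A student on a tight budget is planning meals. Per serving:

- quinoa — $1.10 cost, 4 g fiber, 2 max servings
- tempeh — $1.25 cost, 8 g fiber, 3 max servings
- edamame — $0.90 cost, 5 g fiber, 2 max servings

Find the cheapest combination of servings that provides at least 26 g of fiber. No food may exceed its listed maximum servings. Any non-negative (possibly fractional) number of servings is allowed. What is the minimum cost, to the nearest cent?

$4.11

Cost per g of fiber: tempeh $0.1562, edamame $0.1800, quinoa $0.2750.
Take 3 servings of tempeh: +24.0 g fiber for $3.75 (total $3.75, still need 2.0 g).
Take 0.4 servings of edamame: +2.0 g fiber for $0.36 (total $4.11, still need 0.0 g).
Filling from the cheapest source first is optimal under one linear minimum: $4.11.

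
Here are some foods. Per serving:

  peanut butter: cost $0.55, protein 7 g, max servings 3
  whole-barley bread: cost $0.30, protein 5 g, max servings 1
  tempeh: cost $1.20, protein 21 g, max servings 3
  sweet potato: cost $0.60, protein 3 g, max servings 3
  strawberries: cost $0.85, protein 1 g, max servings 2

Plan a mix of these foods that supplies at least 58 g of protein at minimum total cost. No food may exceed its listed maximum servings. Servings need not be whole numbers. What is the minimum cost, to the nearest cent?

Cost per g of protein: tempeh $0.0571, whole-barley bread $0.0600, peanut butter $0.0786, sweet potato $0.2000, strawberries $0.8500.
Take 2.762 servings of tempeh: +58.0 g protein for $3.31 (total $3.31, still need 0.0 g).
Greedy by cheapest-per-g is optimal for a single linear constraint, so the minimum cost is $3.31.

$3.31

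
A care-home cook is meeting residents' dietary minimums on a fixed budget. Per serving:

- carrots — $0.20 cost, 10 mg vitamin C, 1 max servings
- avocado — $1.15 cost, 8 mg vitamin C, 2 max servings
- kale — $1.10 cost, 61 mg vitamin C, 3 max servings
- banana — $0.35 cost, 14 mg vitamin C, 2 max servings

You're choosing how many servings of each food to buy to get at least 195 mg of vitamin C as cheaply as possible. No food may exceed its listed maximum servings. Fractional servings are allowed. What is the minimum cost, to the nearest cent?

$3.55

Cost per mg of vitamin C: kale $0.0180, carrots $0.0200, banana $0.0250, avocado $0.1437.
Take 3 servings of kale: +183.0 mg vitamin C for $3.30 (total $3.30, still need 12.0 mg).
Take 1 serving of carrots: +10.0 mg vitamin C for $0.20 (total $3.50, still need 2.0 mg).
Take 0.1429 servings of banana: +2.0 mg vitamin C for $0.05 (total $3.55, still need 0.0 mg).
Filling from the cheapest source first is optimal under one linear minimum: $3.55.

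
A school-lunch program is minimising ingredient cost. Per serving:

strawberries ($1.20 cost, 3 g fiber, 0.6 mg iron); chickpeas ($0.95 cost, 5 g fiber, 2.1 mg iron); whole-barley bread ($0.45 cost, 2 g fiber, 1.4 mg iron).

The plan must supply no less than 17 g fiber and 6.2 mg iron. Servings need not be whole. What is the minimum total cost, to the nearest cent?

$3.23

A basic optimal solution has at most two foods positive. Try each food alone and each pair with both targets met exactly.
strawberries only: max(17/3, 6.2/0.6) = 10.33 servings → $12.40.
chickpeas only: max(17/5, 6.2/2.1) = 3.4 servings → $3.23.
whole-barley bread only: max(17/2, 6.2/1.4) = 8.5 servings → $3.83.
strawberries + chickpeas with both tight: 1.424 servings and 2.545 servings → $4.13.
strawberries + whole-barley bread with both tight: 3.8 servings and 2.8 servings → $5.82.
chickpeas + whole-barley bread: the both-tight solution has a negative serving — not a feasible corner.
The minimum over all feasible corners is $3.23.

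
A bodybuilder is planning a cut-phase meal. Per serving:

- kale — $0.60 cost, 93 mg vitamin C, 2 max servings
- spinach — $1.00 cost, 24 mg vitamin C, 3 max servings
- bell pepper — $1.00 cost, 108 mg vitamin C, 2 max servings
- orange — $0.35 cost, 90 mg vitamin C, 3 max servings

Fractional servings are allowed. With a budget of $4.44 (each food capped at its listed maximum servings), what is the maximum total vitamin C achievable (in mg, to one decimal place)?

676.6 mg

Vitamin C per dollar: orange 257.1, kale 155, bell pepper 108, spinach 24.
Take 3 servings of orange: spends $1.05, +270.0 mg vitamin C (running total 270.0 mg).
Take 2 servings of kale: spends $1.20, +186.0 mg vitamin C (running total 456.0 mg).
Take 2 servings of bell pepper: spends $2.00, +216.0 mg vitamin C (running total 672.0 mg).
Take 0.19 servings of spinach: spends $0.19, +4.6 mg vitamin C (running total 676.6 mg).
Filling greedily by vitamin C-per-dollar is optimal for one linear limit, giving 676.6 mg.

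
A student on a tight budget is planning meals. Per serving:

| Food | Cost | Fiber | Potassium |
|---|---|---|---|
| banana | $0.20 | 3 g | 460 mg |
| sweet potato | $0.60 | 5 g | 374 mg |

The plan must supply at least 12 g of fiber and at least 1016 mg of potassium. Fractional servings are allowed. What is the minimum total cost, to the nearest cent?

Compare the cost at each extreme point of the feasible region.
banana only: max(12/3, 1016/460) = 4 servings → $0.80.
sweet potato only: max(12/5, 1016/374) = 2.717 servings → $1.63.
banana + sweet potato with both tight: 0.5025 servings and 2.098 servings → $1.36.
Cheapest feasible corner: $0.80.

$0.80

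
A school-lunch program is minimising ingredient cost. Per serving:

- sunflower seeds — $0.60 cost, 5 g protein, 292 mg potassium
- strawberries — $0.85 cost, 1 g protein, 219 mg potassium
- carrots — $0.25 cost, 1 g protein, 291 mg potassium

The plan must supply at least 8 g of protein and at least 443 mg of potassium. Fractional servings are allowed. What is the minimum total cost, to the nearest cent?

$0.96

Compare the cost at each extreme point of the feasible region.
sunflower seeds only: max(8/5, 443/292) = 1.6 servings → $0.96.
strawberries only: max(8/1, 443/219) = 8 servings → $6.80.
carrots only: max(8/1, 443/291) = 8 servings → $2.00.
sunflower seeds + strawberries: the both-tight solution has a negative serving — not a feasible corner.
sunflower seeds + carrots with both targets exact would need a negative amount; discard.
strawberries + carrots: the both-tight solution has a negative serving — not a feasible corner.
So the least-cost plan costs $0.96.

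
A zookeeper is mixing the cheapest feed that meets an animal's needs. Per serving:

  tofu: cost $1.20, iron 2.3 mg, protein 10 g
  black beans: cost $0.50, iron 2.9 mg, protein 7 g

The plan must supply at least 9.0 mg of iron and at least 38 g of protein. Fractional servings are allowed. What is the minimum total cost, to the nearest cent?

$2.71

Check every corner: each single food scaled to meet both minima, and each pair solved so both constraints bind.
tofu only: max(9.0/2.3, 38/10) = 3.913 servings → $4.70.
black beans only: max(9.0/2.9, 38/7) = 5.429 servings → $2.71.
tofu + black beans with both tight: 3.659 servings and 0.2016 servings → $4.49.
Cheapest feasible corner: $2.71.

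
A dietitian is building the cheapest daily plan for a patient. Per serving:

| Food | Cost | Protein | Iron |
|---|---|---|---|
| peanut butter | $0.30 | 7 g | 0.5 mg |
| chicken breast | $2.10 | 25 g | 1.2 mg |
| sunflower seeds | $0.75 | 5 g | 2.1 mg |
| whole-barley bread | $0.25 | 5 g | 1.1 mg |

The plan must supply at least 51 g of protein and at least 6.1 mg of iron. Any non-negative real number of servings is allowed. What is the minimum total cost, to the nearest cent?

$2.30

The cheapest plan sits at a corner of the feasible region — with two constraints it uses at most two foods.
peanut butter only: max(51/7, 6.1/0.5) = 12.2 servings → $3.66.
chicken breast only: max(51/25, 6.1/1.2) = 5.083 servings → $10.68.
sunflower seeds only: max(51/5, 6.1/2.1) = 10.2 servings → $7.65.
whole-barley bread only: max(51/5, 6.1/1.1) = 10.2 servings → $2.55.
peanut butter + chicken breast: the both-tight solution has a negative serving — not a feasible corner.
peanut butter + sunflower seeds with both tight: 6.279 servings and 1.41 servings → $2.94.
peanut butter + whole-barley bread with both tight: 4.923 servings and 3.308 servings → $2.30.
chicken breast + sunflower seeds with both tight: 1.647 servings and 1.963 servings → $4.93.
chicken breast + whole-barley bread with both tight: 1.191 servings and 4.247 servings → $3.56.
sunflower seeds + whole-barley bread with both targets exact would need a negative amount; discard.
Cheapest feasible corner: $2.30.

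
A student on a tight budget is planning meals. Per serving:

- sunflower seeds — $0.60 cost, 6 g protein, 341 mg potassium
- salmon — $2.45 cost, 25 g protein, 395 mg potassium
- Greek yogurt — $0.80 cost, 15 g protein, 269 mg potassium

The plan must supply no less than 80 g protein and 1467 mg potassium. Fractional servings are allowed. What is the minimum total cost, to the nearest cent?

A basic optimal solution has at most two foods positive. Try each food alone and each pair with both targets met exactly.
sunflower seeds only: max(80/6, 1467/341) = 13.33 servings → $8.00.
salmon only: max(80/25, 1467/395) = 3.714 servings → $9.10.
Greek yogurt only: max(80/15, 1467/269) = 5.454 servings → $4.36.
sunflower seeds + salmon with both tight: 0.8245 servings and 3.002 servings → $7.85.
sunflower seeds + Greek yogurt with both tight: 0.1385 servings and 5.278 servings → $4.31.
salmon + Greek yogurt with both targets exact would need a negative amount; discard.
So the least-cost plan costs $4.31.

$4.31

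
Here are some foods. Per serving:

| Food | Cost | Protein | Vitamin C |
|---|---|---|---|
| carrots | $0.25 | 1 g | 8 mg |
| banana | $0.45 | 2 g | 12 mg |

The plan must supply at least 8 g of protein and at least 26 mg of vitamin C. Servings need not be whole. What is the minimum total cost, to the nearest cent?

$1.80

At the optimum either one food covers both requirements or two foods hit both targets exactly; no other combination can be cheaper.
carrots only: max(8/1, 26/8) = 8 servings → $2.00.
banana only: max(8/2, 26/12) = 4 servings → $1.80.
carrots + banana with both targets exact would need a negative amount; discard.
So the least-cost plan costs $1.80.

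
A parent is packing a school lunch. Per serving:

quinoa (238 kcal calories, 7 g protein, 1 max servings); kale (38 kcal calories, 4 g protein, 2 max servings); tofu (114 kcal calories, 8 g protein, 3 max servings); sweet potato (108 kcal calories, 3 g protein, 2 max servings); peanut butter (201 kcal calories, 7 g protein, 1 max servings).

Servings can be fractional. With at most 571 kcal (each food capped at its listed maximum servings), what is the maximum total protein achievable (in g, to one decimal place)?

37.3 g

Protein per kcal: kale 0.1053, tofu 0.07018, peanut butter 0.03483, quinoa 0.02941, sweet potato 0.02778.
Take 2 servings of kale: uses 76 kcal, +8.0 g protein (running total 8.0 g).
Take 3 servings of tofu: uses 342 kcal, +24.0 g protein (running total 32.0 g).
Take 0.7612 servings of peanut butter: uses 153 kcal, +5.3 g protein (running total 37.3 g).
Greedy by best ratio exhausts the calories allowance optimally: 37.3 g.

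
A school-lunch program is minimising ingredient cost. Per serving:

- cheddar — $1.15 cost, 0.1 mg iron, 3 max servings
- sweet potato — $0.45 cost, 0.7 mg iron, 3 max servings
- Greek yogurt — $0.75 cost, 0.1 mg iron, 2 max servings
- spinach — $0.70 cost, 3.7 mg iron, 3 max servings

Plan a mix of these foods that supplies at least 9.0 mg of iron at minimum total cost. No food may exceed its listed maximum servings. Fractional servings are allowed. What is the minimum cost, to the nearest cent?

$1.70

Cost per mg of iron: spinach $0.1892, sweet potato $0.6429, Greek yogurt $7.5000, cheddar $11.5000.
Take 2.432 servings of spinach: +9.0 mg iron for $1.70 (total $1.70, still need 0.0 mg).
Filling from the cheapest source first is optimal under one linear minimum: $1.70.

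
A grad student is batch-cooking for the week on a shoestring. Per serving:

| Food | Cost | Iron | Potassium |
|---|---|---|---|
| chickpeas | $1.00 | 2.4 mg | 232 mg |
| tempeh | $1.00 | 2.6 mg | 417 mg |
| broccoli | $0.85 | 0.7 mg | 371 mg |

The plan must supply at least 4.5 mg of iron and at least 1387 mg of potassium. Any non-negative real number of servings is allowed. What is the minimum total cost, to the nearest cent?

chickpeas only: max(4.5/2.4, 1387/232) = 5.978 servings → $5.98.
tempeh only: max(4.5/2.6, 1387/417) = 3.326 servings → $3.33.
broccoli only: max(4.5/0.7, 1387/371) = 6.429 servings → $5.46.
chickpeas + tempeh: intersection lies outside the first quadrant.
chickpeas + broccoli with both tight: 0.9596 servings and 3.138 servings → $3.63.
tempeh + broccoli with both tight: 1.039 servings and 2.571 servings → $3.22.
The minimum over all feasible corners is $3.22.

$3.22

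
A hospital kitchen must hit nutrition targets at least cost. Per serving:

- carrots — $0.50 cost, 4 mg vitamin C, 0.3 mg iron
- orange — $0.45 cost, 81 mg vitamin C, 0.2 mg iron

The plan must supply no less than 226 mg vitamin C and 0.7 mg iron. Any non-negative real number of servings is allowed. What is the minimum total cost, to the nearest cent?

This is a tiny linear program; its minimum lies at a vertex of the feasible set. List the vertices and price them.
carrots only: max(226/4, 0.7/0.3) = 56.5 servings → $28.25.
orange only: max(226/81, 0.7/0.2) = 3.5 servings → $1.57.
carrots + orange with both tight: 0.4894 servings and 2.766 servings → $1.49.
Cheapest feasible corner: $1.49.

$1.49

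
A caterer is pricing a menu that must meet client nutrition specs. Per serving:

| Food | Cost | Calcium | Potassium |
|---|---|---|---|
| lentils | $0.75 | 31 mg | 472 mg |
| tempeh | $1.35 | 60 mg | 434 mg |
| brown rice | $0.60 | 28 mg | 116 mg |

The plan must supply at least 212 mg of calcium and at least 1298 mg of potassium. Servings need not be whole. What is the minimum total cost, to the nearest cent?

$4.65

lentils only: max(212/31, 1298/472) = 6.839 servings → $5.13.
tempeh only: max(212/60, 1298/434) = 3.533 servings → $4.77.
brown rice only: max(212/28, 1298/116) = 11.19 servings → $6.71.
lentils + tempeh: the both-tight solution has a negative serving — not a feasible corner.
lentils + brown rice with both tight: 1.222 servings and 6.219 servings → $4.65.
tempeh + brown rice with both tight: 2.263 servings and 2.721 servings → $4.69.
Cheapest feasible corner: $4.65.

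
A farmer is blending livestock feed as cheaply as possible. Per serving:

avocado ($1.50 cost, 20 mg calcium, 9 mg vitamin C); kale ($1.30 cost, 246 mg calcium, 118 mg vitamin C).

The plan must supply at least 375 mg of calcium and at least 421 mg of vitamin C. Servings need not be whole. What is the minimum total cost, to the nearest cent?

At the optimum either one food covers both requirements or two foods hit both targets exactly; no other combination can be cheaper.
avocado only: max(375/20, 421/9) = 46.78 servings → $70.17.
kale only: max(375/246, 421/118) = 3.568 servings → $4.64.
avocado + kale: the both-tight solution has a negative serving — not a feasible corner.
The minimum over all feasible corners is $4.64.

$4.64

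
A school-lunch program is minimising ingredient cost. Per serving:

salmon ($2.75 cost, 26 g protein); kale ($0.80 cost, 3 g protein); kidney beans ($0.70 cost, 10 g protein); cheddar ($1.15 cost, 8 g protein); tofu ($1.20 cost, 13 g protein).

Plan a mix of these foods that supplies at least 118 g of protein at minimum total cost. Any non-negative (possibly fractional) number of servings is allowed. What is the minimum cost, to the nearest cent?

Cost per g of protein: kidney beans $0.0700, tofu $0.0923, salmon $0.1058, cheddar $0.1437, kale $0.2667.
With no serving limits, use only kidney beans: 118 g / 10 g = 11.8 servings × $0.70 = $8.26.

$8.26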